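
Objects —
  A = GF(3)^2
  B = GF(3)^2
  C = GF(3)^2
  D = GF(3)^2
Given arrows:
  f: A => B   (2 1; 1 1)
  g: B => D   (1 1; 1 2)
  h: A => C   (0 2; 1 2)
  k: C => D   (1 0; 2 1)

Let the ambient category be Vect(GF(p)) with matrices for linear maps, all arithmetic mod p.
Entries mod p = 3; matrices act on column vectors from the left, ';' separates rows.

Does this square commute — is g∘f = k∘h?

Path 1 = f;g:
  e0=⟨1,0⟩ f=>⟨2,1⟩ g=>⟨0,1⟩
  e1=⟨0,1⟩ f=>⟨1,1⟩ g=>⟨2,0⟩
  result₁ = (0 2; 1 0)
Path 2 = h;k:
  e0=⟨1,0⟩ h=>⟨0,1⟩ k=>⟨0,1⟩
  e1=⟨0,1⟩ h=>⟨2,2⟩ k=>⟨2,0⟩
  result₂ = (0 2; 1 0)
Equal? YES — commutes

Answer: COMMUTES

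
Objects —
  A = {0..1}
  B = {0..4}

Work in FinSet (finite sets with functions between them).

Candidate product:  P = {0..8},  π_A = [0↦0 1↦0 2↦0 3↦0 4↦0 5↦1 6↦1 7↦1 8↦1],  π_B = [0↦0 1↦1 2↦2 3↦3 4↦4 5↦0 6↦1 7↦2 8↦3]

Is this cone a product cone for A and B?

Answer: NOT A VALID PRODUCT — |P|=9 ≠ |A|·|B|=10

Trace:
|A|·|B| = 2·5 = 10;  |P| = 9
  → cardinalities differ; no bijection possible.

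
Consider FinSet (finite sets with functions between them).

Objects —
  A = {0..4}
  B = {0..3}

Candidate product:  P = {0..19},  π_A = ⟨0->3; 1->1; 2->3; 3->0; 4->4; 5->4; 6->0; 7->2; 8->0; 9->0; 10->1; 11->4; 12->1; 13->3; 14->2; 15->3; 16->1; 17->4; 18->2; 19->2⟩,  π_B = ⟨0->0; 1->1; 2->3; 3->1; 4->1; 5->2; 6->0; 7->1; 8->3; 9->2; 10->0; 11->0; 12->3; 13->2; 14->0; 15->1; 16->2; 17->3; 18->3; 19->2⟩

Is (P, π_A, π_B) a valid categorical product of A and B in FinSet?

Answer: VALID PRODUCT

Work:
|A|·|B| = 5·4 = 20;  |P| = 20
Check the pairing map k ↦ (π_A(k), π_B(k)):
  0 -> (3,0)
  1 -> (1,1)
  2 -> (3,3)
  3 -> (0,1)
  4 -> (4,1)
  5 -> (4,2)
  6 -> (0,0)
  7 -> (2,1)
  8 -> (0,3)
  9 -> (0,2)
  10 -> (1,0)
  11 -> (4,0)
  12 -> (1,3)
  13 -> (3,2)
  14 -> (2,0)
  15 -> (3,1)
  16 -> (1,2)
  17 -> (4,3)
  18 -> (2,3)
  19 -> (2,2)
distinct pairs in image: 20 / 20 needed
  → bijection onto A×B; projections well-typed.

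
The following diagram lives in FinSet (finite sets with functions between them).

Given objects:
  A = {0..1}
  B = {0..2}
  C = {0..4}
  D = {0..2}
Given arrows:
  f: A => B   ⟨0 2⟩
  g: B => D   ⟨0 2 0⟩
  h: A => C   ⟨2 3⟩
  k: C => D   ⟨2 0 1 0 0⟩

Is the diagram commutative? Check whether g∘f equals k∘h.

Path 1 = f;g:
  0 f=>0 g=>0
  1 f=>2 g=>0
  ⟦path⟧₁ = ⟨0 0⟩
Path 2 = h;k:
  0 h=>2 k=>1
  1 h=>3 k=>0
  ⟦path⟧₂ = ⟨1 0⟩
Equal? NO — does not commute

Answer: DOES NOT COMMUTE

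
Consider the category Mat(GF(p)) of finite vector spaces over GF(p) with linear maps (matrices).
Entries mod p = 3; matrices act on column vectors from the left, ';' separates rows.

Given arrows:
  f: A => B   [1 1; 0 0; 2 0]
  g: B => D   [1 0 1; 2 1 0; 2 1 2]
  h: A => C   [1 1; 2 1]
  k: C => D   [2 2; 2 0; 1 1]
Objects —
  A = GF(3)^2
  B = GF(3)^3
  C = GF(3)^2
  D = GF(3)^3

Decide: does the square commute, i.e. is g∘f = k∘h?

Answer: COMMUTES

Work:
1) trace f;g:
  e0=[1,0] f=>[1,0,2] g=>[0,2,0]
  e1=[0,1] f=>[1,0,0] g=>[1,2,2]
  ⟦path⟧₁ = [0 1; 2 2; 0 2]
2) trace h;k:
  e0=[1,0] h=>[1,2] k=>[0,2,0]
  e1=[0,1] h=>[1,1] k=>[1,2,2]
  ⟦path⟧₂ = [0 1; 2 2; 0 2]
Equal? YES — commutes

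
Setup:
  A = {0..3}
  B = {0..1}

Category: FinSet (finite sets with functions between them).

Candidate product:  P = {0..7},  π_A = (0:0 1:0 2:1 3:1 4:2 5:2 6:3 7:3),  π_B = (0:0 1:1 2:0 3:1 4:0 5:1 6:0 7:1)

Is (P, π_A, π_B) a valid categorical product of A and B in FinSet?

|A|·|B| = 4·2 = 8;  |P| = 8
Check the pairing map k ↦ (π_A(k), π_B(k)):
  0 : (0,0)
  1 : (0,1)
  2 : (1,0)
  3 : (1,1)
  4 : (2,0)
  5 : (2,1)
  6 : (3,0)
  7 : (3,1)
distinct pairs in image: 8 / 8 needed
  → bijection onto A×B; projections well-typed.

Answer: VALID PRODUCT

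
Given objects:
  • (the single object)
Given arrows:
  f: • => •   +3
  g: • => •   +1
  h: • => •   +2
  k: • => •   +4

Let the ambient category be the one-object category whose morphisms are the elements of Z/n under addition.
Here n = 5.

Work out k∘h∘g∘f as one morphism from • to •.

Answer: +0

Work:
  0 +3≡3 +1≡4 +2≡1 +4≡0  (mod 5)
result: +0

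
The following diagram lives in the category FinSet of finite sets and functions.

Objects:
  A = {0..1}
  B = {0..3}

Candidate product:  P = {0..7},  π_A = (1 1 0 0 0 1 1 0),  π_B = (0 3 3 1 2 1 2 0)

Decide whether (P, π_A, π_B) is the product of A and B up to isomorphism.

Answer: VALID PRODUCT

Trace:
|A|·|B| = 2·4 = 8;  |P| = 8
Check the pairing map k ↦ (π_A(k), π_B(k)):
  0 -> (1,0)
  1 -> (1,3)
  2 -> (0,3)
  3 -> (0,1)
  4 -> (0,2)
  5 -> (1,1)
  6 -> (1,2)
  7 -> (0,0)
distinct pairs in image: 8 / 8 needed
  → bijection onto A×B; projections well-typed.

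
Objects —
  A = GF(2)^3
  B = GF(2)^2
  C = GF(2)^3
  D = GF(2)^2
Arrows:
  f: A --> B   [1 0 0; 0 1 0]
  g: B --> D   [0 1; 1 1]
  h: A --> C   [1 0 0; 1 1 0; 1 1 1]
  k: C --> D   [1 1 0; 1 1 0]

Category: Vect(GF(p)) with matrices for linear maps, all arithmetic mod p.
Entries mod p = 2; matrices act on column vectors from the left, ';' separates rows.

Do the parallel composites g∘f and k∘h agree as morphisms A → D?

Along f;g (path 1):
  e0=[1,0,0] f-->[1,0] g-->[0,1]
  e1=[0,1,0] f-->[0,1] g-->[1,1]
  e2=[0,0,1] f-->[0,0] g-->[0,0]
  result₁ = [0 1 0; 1 1 0]
Along h;k (path 2):
  e0=[1,0,0] h-->[1,1,1] k-->[0,0]
  e1=[0,1,0] h-->[0,1,1] k-->[1,1]
  e2=[0,0,1] h-->[0,0,1] k-->[0,0]
  result₂ = [0 1 0; 0 1 0]
Equal? distinct morphisms ✗

Answer: DOES NOT COMMUTE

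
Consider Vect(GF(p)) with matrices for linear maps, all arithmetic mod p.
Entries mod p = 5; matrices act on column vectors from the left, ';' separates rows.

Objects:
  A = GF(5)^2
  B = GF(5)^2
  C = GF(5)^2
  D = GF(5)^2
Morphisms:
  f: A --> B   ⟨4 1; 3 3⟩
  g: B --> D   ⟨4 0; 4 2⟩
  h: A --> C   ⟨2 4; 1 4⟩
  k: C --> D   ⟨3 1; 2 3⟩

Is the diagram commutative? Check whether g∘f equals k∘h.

Answer: DOES NOT COMMUTE

Trace:
1) trace f;g:
  e0=⟨1,0⟩ f-->⟨4,3⟩ g-->⟨1,2⟩
  e1=⟨0,1⟩ f-->⟨1,3⟩ g-->⟨4,0⟩
  composite₁ = ⟨1 4; 2 0⟩
2) trace h;k:
  e0=⟨1,0⟩ h-->⟨2,1⟩ k-->⟨2,2⟩
  e1=⟨0,1⟩ h-->⟨4,4⟩ k-->⟨1,0⟩
  composite₂ = ⟨2 1; 2 0⟩
Equal? differ; not commutative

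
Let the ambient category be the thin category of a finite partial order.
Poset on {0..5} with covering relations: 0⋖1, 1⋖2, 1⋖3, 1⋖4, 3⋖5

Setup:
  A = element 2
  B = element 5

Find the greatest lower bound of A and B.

Answer: A∧B = 1

Trace:
{x : x≤A ∧ x≤B} = {0,1}  (A=2, B=5)
  0 ≤ 1
  1 ≤ 1
glb = 1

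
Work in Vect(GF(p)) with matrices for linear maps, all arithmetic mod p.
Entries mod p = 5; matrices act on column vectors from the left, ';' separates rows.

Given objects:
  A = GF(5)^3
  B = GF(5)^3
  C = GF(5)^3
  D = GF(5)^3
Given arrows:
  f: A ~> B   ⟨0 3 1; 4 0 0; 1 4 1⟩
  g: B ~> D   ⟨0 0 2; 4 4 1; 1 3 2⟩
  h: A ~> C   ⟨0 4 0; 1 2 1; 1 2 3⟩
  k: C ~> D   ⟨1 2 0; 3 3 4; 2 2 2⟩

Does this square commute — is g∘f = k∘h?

1) trace f;g:
  e0=⟨1,0,0⟩ f~>⟨0,4,1⟩ g~>⟨2,2,4⟩
  e1=⟨0,1,0⟩ f~>⟨3,0,4⟩ g~>⟨3,1,1⟩
  e2=⟨0,0,1⟩ f~>⟨1,0,1⟩ g~>⟨2,0,3⟩
  result₁ = ⟨2 3 2; 2 1 0; 4 1 3⟩
2) trace h;k:
  e0=⟨1,0,0⟩ h~>⟨0,1,1⟩ k~>⟨2,2,4⟩
  e1=⟨0,1,0⟩ h~>⟨4,2,2⟩ k~>⟨3,1,1⟩
  e2=⟨0,0,1⟩ h~>⟨0,1,3⟩ k~>⟨2,0,3⟩
  result₂ = ⟨2 3 2; 2 1 0; 4 1 3⟩
Equal? equal; square commutes

Answer: COMMUTES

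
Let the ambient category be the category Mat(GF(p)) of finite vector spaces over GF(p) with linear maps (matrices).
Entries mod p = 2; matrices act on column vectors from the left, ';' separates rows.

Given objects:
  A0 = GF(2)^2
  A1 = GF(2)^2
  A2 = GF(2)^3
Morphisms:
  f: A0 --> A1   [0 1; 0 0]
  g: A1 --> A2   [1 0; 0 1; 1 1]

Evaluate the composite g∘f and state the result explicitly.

Answer: [0 1; 0 0; 0 1]

Work:
  e0=⟨1,0⟩ f-->⟨0,0⟩ g-->⟨0,0,0⟩
  e1=⟨0,1⟩ f-->⟨1,0⟩ g-->⟨1,0,1⟩
result: [0 1; 0 0; 0 1]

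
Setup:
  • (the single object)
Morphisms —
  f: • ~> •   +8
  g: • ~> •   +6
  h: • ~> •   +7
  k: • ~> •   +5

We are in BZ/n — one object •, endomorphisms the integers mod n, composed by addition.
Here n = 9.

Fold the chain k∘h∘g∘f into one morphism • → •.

  0 +8≡8 +6≡5 +7≡3 +5≡8  (mod 9)
composite: +8

Answer: +8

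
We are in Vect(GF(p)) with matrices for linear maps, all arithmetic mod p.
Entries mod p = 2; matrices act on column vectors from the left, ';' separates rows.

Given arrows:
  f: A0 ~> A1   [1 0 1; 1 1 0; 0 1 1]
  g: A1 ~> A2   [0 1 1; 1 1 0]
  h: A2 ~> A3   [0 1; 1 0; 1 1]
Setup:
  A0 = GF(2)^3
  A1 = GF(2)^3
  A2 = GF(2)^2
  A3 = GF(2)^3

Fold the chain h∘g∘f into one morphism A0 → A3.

Answer: [0 1 1; 1 0 1; 1 1 0]

Trace:
  e0=[1,0,0] f~>[1,1,0] g~>[1,0] h~>[0,1,1]
  e1=[0,1,0] f~>[0,1,1] g~>[0,1] h~>[1,0,1]
  e2=[0,0,1] f~>[1,0,1] g~>[1,1] h~>[1,1,0]
⟦path⟧: [0 1 1; 1 0 1; 1 1 0]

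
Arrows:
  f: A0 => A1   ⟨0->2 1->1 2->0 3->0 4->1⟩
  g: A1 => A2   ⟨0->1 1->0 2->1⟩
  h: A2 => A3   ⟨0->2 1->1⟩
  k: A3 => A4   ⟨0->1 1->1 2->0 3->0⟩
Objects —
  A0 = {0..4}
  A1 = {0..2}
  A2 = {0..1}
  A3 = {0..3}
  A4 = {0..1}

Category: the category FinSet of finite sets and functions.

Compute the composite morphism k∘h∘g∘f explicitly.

Answer: ⟨0->1 1->0 2->1 3->1 4->0⟩

Trace:
  0 f=>2 g=>1 h=>1 k=>1
  1 f=>1 g=>0 h=>2 k=>0
  2 f=>0 g=>1 h=>1 k=>1
  3 f=>0 g=>1 h=>1 k=>1
  4 f=>1 g=>0 h=>2 k=>0
result: ⟨0->1 1->0 2->1 3->1 4->0⟩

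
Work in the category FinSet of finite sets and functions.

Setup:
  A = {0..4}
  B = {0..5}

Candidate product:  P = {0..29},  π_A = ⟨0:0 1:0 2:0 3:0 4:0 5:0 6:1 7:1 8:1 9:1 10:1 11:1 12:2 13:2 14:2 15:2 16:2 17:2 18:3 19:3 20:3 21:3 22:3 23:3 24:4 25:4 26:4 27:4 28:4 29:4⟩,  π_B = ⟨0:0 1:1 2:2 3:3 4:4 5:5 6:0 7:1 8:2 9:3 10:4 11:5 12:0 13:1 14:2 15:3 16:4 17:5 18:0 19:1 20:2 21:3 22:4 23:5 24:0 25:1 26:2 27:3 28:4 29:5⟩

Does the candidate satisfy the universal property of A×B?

|A|·|B| = 5·6 = 30;  |P| = 30
Check the pairing map k ↦ (π_A(k), π_B(k)):
  0 : (0,0)
  1 : (0,1)
  2 : (0,2)
  3 : (0,3)
  4 : (0,4)
  5 : (0,5)
  6 : (1,0)
  7 : (1,1)
  8 : (1,2)
  9 : (1,3)
  10 : (1,4)
  11 : (1,5)
  12 : (2,0)
  13 : (2,1)
  14 : (2,2)
  15 : (2,3)
  16 : (2,4)
  17 : (2,5)
  18 : (3,0)
  19 : (3,1)
  20 : (3,2)
  21 : (3,3)
  22 : (3,4)
  23 : (3,5)
  24 : (4,0)
  25 : (4,1)
  26 : (4,2)
  27 : (4,3)
  28 : (4,4)
  29 : (4,5)
distinct pairs in image: 30 / 30 needed
  → bijection onto A×B; projections well-typed.

Answer: VALID PRODUCT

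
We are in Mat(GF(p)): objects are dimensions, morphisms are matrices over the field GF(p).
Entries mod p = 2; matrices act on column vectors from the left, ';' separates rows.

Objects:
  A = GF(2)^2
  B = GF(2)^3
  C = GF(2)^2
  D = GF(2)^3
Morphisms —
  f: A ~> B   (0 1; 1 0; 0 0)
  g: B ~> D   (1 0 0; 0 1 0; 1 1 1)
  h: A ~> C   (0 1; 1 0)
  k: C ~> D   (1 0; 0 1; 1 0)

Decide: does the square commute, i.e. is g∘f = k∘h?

Answer: DOES NOT COMMUTE

Trace:
1) trace f;g:
  e0=(1,0) f~>(0,1,0) g~>(0,1,1)
  e1=(0,1) f~>(1,0,0) g~>(1,0,1)
  composite₁ = (0 1; 1 0; 1 1)
2) trace h;k:
  e0=(1,0) h~>(0,1) k~>(0,1,0)
  e1=(0,1) h~>(1,0) k~>(1,0,1)
  composite₂ = (0 1; 1 0; 0 1)
Equal? distinct morphisms ✗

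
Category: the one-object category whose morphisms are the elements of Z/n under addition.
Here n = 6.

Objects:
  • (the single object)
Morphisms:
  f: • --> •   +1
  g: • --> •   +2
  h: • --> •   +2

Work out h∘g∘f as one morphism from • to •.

  0 +1≡1 +2≡3 +2≡5  (mod 6)
composite: +5

Answer: +5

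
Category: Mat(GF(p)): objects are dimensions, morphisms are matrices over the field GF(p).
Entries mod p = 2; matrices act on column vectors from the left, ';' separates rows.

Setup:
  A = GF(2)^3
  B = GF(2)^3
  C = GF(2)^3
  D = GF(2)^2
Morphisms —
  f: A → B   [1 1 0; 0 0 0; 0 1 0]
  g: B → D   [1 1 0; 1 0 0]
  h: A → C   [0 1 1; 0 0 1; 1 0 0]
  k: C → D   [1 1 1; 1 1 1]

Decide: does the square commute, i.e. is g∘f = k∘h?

Path 1 = f;g:
  e0=(1,0,0) f→(1,0,0) g→(1,1)
  e1=(0,1,0) f→(1,0,1) g→(1,1)
  e2=(0,0,1) f→(0,0,0) g→(0,0)
  composite₁ = [1 1 0; 1 1 0]
Path 2 = h;k:
  e0=(1,0,0) h→(0,0,1) k→(1,1)
  e1=(0,1,0) h→(1,0,0) k→(1,1)
  e2=(0,0,1) h→(1,1,0) k→(0,0)
  composite₂ = [1 1 0; 1 1 0]
Equal? same morphism ✓

Answer: COMMUTES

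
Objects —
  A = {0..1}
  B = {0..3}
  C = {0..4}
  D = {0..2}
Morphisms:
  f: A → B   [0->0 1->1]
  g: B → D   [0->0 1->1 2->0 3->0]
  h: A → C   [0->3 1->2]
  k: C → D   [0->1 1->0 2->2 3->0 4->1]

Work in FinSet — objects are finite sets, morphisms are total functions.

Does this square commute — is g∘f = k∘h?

Answer: DOES NOT COMMUTE

Work:
Along f;g (path 1):
  0 f→0 g→0
  1 f→1 g→1
  composite₁ = [0->0 1->1]
Along h;k (path 2):
  0 h→3 k→0
  1 h→2 k→2
  composite₂ = [0->0 1->2]
Equal? distinct morphisms ✗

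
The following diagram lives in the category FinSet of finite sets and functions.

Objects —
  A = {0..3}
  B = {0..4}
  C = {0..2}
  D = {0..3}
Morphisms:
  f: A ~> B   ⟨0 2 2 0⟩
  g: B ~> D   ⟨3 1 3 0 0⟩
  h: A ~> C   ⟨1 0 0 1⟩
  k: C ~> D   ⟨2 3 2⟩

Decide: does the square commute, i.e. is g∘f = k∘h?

Answer: DOES NOT COMMUTE

Trace:
1) trace f;g:
  0 f~>0 g~>3
  1 f~>2 g~>3
  2 f~>2 g~>3
  3 f~>0 g~>3
  ⟦path⟧₁ = ⟨3 3 3 3⟩
2) trace h;k:
  0 h~>1 k~>3
  1 h~>0 k~>2
  2 h~>0 k~>2
  3 h~>1 k~>3
  ⟦path⟧₂ = ⟨3 2 2 3⟩
Equal? distinct morphisms ✗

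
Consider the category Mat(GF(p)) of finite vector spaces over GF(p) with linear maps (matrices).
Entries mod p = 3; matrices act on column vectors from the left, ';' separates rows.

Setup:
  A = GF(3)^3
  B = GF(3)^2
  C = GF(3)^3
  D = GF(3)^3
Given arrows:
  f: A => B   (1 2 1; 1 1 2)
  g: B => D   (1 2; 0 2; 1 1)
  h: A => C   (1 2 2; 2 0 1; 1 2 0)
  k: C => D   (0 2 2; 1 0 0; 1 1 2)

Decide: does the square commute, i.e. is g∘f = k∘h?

Answer: DOES NOT COMMUTE

Derivation:
Path 1 = f;g:
  e0=⟨1,0,0⟩ f=>⟨1,1⟩ g=>⟨0,2,2⟩
  e1=⟨0,1,0⟩ f=>⟨2,1⟩ g=>⟨1,2,0⟩
  e2=⟨0,0,1⟩ f=>⟨1,2⟩ g=>⟨2,1,0⟩
  result₁ = (0 1 2; 2 2 1; 2 0 0)
Path 2 = h;k:
  e0=⟨1,0,0⟩ h=>⟨1,2,1⟩ k=>⟨0,1,2⟩
  e1=⟨0,1,0⟩ h=>⟨2,0,2⟩ k=>⟨1,2,0⟩
  e2=⟨0,0,1⟩ h=>⟨2,1,0⟩ k=>⟨2,2,0⟩
  result₂ = (0 1 2; 1 2 2; 2 0 0)
Equal? differ; not commutative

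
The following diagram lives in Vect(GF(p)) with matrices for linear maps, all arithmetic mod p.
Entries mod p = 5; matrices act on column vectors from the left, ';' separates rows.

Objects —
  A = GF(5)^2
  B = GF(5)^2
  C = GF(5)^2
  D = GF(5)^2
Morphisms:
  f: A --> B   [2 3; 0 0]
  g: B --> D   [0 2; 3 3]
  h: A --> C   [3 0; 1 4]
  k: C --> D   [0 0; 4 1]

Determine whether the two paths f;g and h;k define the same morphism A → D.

Answer: DOES NOT COMMUTE

Work:
Path 1 = f;g:
  e0=⟨1,0⟩ f-->⟨2,0⟩ g-->⟨0,1⟩
  e1=⟨0,1⟩ f-->⟨3,0⟩ g-->⟨0,4⟩
  ⟦path⟧₁ = [0 0; 1 4]
Path 2 = h;k:
  e0=⟨1,0⟩ h-->⟨3,1⟩ k-->⟨0,3⟩
  e1=⟨0,1⟩ h-->⟨0,4⟩ k-->⟨0,4⟩
  ⟦path⟧₂ = [0 0; 3 4]
Equal? distinct morphisms ✗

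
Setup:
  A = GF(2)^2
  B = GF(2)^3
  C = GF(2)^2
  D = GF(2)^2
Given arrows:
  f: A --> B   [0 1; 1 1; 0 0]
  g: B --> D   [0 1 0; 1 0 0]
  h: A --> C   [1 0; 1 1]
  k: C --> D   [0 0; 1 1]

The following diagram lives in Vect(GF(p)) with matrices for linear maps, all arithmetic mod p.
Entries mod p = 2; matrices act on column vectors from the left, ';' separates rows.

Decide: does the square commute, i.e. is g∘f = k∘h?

Answer: DOES NOT COMMUTE

Trace:
Along f;g (path 1):
  e0=[1,0] f-->[0,1,0] g-->[1,0]
  e1=[0,1] f-->[1,1,0] g-->[1,1]
  ⟦path⟧₁ = [1 1; 0 1]
Along h;k (path 2):
  e0=[1,0] h-->[1,1] k-->[0,0]
  e1=[0,1] h-->[0,1] k-->[0,1]
  ⟦path⟧₂ = [0 0; 0 1]
Equal? distinct morphisms ✗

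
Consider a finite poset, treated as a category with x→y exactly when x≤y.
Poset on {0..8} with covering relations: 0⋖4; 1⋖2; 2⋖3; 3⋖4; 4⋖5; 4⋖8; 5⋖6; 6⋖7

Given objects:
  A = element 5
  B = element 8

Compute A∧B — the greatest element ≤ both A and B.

Answer: A∧B = 4

Derivation:
Lower bounds of A=5 and B=8: {0,1,2,3,4}
  0 ≤ 4
  1 ≤ 4
  2 ≤ 4
  3 ≤ 4
  4 ≤ 4
glb = 4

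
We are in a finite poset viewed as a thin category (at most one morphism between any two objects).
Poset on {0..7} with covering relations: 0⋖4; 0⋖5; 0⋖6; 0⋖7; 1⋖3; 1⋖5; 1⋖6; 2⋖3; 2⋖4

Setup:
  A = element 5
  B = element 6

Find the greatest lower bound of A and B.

Answer: NO MEET EXISTS

Derivation:
Lower bounds of A=5 and B=6: {0,1}
  maximal lower bounds 0 and 1 are incomparable: neither 0⊑1 nor 1⊑0
→ no greatest lower bound exists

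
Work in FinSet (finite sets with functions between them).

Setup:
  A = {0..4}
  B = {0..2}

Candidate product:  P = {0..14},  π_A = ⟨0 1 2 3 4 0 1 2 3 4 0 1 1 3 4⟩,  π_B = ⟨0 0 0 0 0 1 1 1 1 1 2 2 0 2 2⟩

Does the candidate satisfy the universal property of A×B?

|A|·|B| = 5·3 = 15;  |P| = 15
Check the pairing map k ↦ (π_A(k), π_B(k)):
  0 -> (0,0)
  1 -> (1,0)
  2 -> (2,0)
  3 -> (3,0)
  4 -> (4,0)
  5 -> (0,1)
  6 -> (1,1)
  7 -> (2,1)
  8 -> (3,1)
  9 -> (4,1)
  10 -> (0,2)
  11 -> (1,2)
  12 -> (1,0)  ✗ repeats pair of k=1
  13 -> (3,2)
  14 -> (4,2)
distinct pairs in image: 14 / 15 needed
  → (1,0) hit at k=1 and k=12

Answer: NOT A VALID PRODUCT — duplicate pair at indices 1,12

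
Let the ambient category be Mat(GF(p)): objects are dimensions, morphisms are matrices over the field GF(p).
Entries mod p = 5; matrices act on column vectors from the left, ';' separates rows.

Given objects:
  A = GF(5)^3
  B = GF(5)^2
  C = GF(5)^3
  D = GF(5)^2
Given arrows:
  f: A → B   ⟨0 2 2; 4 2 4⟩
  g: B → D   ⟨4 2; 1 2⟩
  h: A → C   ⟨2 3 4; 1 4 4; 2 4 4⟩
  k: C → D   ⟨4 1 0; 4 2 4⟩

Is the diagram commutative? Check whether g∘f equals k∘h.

Answer: DOES NOT COMMUTE

Trace:
Along f;g (path 1):
  e0=⟨1,0,0⟩ f→⟨0,4⟩ g→⟨3,3⟩
  e1=⟨0,1,0⟩ f→⟨2,2⟩ g→⟨2,1⟩
  e2=⟨0,0,1⟩ f→⟨2,4⟩ g→⟨1,0⟩
  composite₁ = ⟨3 2 1; 3 1 0⟩
Along h;k (path 2):
  e0=⟨1,0,0⟩ h→⟨2,1,2⟩ k→⟨4,3⟩
  e1=⟨0,1,0⟩ h→⟨3,4,4⟩ k→⟨1,1⟩
  e2=⟨0,0,1⟩ h→⟨4,4,4⟩ k→⟨0,0⟩
  composite₂ = ⟨4 1 0; 3 1 0⟩
Equal? differ; not commutative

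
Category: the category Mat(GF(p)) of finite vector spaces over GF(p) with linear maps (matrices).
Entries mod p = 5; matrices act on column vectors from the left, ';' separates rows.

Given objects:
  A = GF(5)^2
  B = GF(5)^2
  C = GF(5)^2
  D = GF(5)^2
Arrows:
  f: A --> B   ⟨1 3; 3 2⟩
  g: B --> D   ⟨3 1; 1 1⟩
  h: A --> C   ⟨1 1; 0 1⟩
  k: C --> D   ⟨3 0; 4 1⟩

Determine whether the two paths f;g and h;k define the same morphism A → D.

Path 1 = f;g:
  e0=[1,0] f-->[1,3] g-->[1,4]
  e1=[0,1] f-->[3,2] g-->[1,0]
  ⟦path⟧₁ = ⟨1 1; 4 0⟩
Path 2 = h;k:
  e0=[1,0] h-->[1,0] k-->[3,4]
  e1=[0,1] h-->[1,1] k-->[3,0]
  ⟦path⟧₂ = ⟨3 3; 4 0⟩
Equal? NO — does not commute

Answer: DOES NOT COMMUTE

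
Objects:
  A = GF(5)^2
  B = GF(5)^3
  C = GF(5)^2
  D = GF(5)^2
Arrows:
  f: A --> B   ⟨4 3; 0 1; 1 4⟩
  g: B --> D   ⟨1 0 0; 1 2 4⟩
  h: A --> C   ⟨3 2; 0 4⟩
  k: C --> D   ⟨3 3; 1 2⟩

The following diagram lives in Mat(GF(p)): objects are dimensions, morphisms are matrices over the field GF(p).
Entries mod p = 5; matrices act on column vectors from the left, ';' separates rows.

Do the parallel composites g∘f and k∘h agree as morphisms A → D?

Answer: DOES NOT COMMUTE

Derivation:
Path 1 = f;g:
  e0=⟨1,0⟩ f-->⟨4,0,1⟩ g-->⟨4,3⟩
  e1=⟨0,1⟩ f-->⟨3,1,4⟩ g-->⟨3,1⟩
  ⟦path⟧₁ = ⟨4 3; 3 1⟩
Path 2 = h;k:
  e0=⟨1,0⟩ h-->⟨3,0⟩ k-->⟨4,3⟩
  e1=⟨0,1⟩ h-->⟨2,4⟩ k-->⟨3,0⟩
  ⟦path⟧₂ = ⟨4 3; 3 0⟩
Equal? distinct morphisms ✗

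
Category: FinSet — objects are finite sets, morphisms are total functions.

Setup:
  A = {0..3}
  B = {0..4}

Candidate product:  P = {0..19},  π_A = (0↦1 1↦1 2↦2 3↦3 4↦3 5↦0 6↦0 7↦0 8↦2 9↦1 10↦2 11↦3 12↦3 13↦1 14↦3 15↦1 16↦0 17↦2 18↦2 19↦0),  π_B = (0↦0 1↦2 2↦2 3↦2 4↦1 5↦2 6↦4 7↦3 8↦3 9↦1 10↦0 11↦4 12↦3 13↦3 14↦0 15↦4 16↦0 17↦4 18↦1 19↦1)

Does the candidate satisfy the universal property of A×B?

|A|·|B| = 4·5 = 20;  |P| = 20
Check the pairing map k ↦ (π_A(k), π_B(k)):
  0 ↦ (1,0)
  1 ↦ (1,2)
  2 ↦ (2,2)
  3 ↦ (3,2)
  4 ↦ (3,1)
  5 ↦ (0,2)
  6 ↦ (0,4)
  7 ↦ (0,3)
  8 ↦ (2,3)
  9 ↦ (1,1)
  10 ↦ (2,0)
  11 ↦ (3,4)
  12 ↦ (3,3)
  13 ↦ (1,3)
  14 ↦ (3,0)
  15 ↦ (1,4)
  16 ↦ (0,0)
  17 ↦ (2,4)
  18 ↦ (2,1)
  19 ↦ (0,1)
distinct pairs in image: 20 / 20 needed
  → bijection onto A×B; projections well-typed.

Answer: VALID PRODUCT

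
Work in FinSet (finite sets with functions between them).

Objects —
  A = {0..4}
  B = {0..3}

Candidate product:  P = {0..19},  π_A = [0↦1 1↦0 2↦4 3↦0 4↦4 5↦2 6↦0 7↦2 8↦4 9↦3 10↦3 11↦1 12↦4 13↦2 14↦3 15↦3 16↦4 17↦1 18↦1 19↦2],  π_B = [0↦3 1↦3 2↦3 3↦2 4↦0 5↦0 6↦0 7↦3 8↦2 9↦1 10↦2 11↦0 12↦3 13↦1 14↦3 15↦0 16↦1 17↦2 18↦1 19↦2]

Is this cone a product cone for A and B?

Answer: NOT A VALID PRODUCT — duplicate pair at indices 2,12

Trace:
|A|·|B| = 5·4 = 20;  |P| = 20
Check the pairing map k ↦ (π_A(k), π_B(k)):
  0 ↦ (1,3)
  1 ↦ (0,3)
  2 ↦ (4,3)
  3 ↦ (0,2)
  4 ↦ (4,0)
  5 ↦ (2,0)
  6 ↦ (0,0)
  7 ↦ (2,3)
  8 ↦ (4,2)
  9 ↦ (3,1)
  10 ↦ (3,2)
  11 ↦ (1,0)
  12 ↦ (4,3)  ✗ repeats pair of k=2
  13 ↦ (2,1)
  14 ↦ (3,3)
  15 ↦ (3,0)
  16 ↦ (4,1)
  17 ↦ (1,2)
  18 ↦ (1,1)
  19 ↦ (2,2)
distinct pairs in image: 19 / 20 needed
  → (4,3) hit at k=2 and k=12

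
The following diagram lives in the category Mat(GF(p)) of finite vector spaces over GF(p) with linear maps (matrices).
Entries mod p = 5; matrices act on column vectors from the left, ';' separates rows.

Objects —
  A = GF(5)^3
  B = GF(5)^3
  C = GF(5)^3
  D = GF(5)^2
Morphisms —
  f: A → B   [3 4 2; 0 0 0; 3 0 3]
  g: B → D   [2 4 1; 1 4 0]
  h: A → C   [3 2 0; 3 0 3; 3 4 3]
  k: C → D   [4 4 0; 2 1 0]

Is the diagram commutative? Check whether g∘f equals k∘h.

Answer: DOES NOT COMMUTE

Trace:
Along f;g (path 1):
  e0=[1,0,0] f→[3,0,3] g→[4,3]
  e1=[0,1,0] f→[4,0,0] g→[3,4]
  e2=[0,0,1] f→[2,0,3] g→[2,2]
  composite₁ = [4 3 2; 3 4 2]
Along h;k (path 2):
  e0=[1,0,0] h→[3,3,3] k→[4,4]
  e1=[0,1,0] h→[2,0,4] k→[3,4]
  e2=[0,0,1] h→[0,3,3] k→[2,3]
  composite₂ = [4 3 2; 4 4 3]
Equal? NO — does not commute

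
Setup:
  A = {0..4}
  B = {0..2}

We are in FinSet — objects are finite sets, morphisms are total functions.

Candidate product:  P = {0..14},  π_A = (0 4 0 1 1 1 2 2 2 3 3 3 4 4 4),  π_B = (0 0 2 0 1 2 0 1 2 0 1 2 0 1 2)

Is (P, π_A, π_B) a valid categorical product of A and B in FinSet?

|A|·|B| = 5·3 = 15;  |P| = 15
Check the pairing map k ↦ (π_A(k), π_B(k)):
  0 : (0,0)
  1 : (4,0)
  2 : (0,2)
  3 : (1,0)
  4 : (1,1)
  5 : (1,2)
  6 : (2,0)
  7 : (2,1)
  8 : (2,2)
  9 : (3,0)
  10 : (3,1)
  11 : (3,2)
  12 : (4,0)  ✗ repeats pair of k=1
  13 : (4,1)
  14 : (4,2)
distinct pairs in image: 14 / 15 needed
  → (4,0) hit at k=1 and k=12

Answer: NOT A VALID PRODUCT — duplicate pair at indices 12,1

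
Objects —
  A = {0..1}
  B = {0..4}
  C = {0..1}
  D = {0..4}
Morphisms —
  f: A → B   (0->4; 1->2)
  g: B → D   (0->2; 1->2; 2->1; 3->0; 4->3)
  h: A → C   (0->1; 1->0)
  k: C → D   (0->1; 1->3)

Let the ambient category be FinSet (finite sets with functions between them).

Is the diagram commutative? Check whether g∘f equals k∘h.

1) trace f;g:
  0 f→4 g→3
  1 f→2 g→1
  composite₁ = (0->3; 1->1)
2) trace h;k:
  0 h→1 k→3
  1 h→0 k→1
  composite₂ = (0->3; 1->1)
Equal? equal; square commutes

Answer: COMMUTES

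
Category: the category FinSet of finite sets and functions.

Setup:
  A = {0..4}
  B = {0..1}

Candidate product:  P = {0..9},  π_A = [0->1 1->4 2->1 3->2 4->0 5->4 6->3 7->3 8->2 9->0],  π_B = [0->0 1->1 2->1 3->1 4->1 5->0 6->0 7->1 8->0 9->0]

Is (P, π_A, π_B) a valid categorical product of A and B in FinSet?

|A|·|B| = 5·2 = 10;  |P| = 10
Check the pairing map k ↦ (π_A(k), π_B(k)):
  0 -> (1,0)
  1 -> (4,1)
  2 -> (1,1)
  3 -> (2,1)
  4 -> (0,1)
  5 -> (4,0)
  6 -> (3,0)
  7 -> (3,1)
  8 -> (2,0)
  9 -> (0,0)
distinct pairs in image: 10 / 10 needed
  → bijection onto A×B; projections well-typed.

Answer: VALID PRODUCT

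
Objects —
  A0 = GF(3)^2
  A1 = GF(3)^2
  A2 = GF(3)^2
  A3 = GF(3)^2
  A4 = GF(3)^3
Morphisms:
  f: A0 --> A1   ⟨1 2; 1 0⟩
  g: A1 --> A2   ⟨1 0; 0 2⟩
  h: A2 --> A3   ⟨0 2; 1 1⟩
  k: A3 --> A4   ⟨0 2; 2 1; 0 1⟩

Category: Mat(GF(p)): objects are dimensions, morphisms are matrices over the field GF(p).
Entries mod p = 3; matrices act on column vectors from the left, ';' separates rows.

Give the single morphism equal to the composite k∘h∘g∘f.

  e0=⟨1,0⟩ f-->⟨1,1⟩ g-->⟨1,2⟩ h-->⟨1,0⟩ k-->⟨0,2,0⟩
  e1=⟨0,1⟩ f-->⟨2,0⟩ g-->⟨2,0⟩ h-->⟨0,2⟩ k-->⟨1,2,2⟩
result: ⟨0 1; 2 2; 0 2⟩

Answer: ⟨0 1; 2 2; 0 2⟩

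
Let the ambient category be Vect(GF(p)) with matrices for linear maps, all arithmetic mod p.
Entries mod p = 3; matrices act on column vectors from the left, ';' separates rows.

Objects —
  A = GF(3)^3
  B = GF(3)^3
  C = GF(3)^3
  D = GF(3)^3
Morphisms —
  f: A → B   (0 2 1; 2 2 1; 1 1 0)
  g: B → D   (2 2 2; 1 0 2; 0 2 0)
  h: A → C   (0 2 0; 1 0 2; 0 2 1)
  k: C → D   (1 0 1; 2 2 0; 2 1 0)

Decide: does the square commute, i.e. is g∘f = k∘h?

Answer: COMMUTES

Derivation:
Along f;g (path 1):
  e0=⟨1,0,0⟩ f→⟨0,2,1⟩ g→⟨0,2,1⟩
  e1=⟨0,1,0⟩ f→⟨2,2,1⟩ g→⟨1,1,1⟩
  e2=⟨0,0,1⟩ f→⟨1,1,0⟩ g→⟨1,1,2⟩
  ⟦path⟧₁ = (0 1 1; 2 1 1; 1 1 2)
Along h;k (path 2):
  e0=⟨1,0,0⟩ h→⟨0,1,0⟩ k→⟨0,2,1⟩
  e1=⟨0,1,0⟩ h→⟨2,0,2⟩ k→⟨1,1,1⟩
  e2=⟨0,0,1⟩ h→⟨0,2,1⟩ k→⟨1,1,2⟩
  ⟦path⟧₂ = (0 1 1; 2 1 1; 1 1 2)
Equal? equal; square commutes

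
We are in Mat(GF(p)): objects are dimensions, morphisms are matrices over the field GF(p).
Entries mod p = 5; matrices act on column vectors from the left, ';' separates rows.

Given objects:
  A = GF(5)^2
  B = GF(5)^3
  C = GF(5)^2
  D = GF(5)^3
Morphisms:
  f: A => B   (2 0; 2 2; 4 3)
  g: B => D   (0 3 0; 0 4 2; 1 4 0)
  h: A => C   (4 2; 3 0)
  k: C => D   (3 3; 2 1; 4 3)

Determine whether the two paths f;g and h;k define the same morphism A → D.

Path 1 = f;g:
  e0=⟨1,0⟩ f=>⟨2,2,4⟩ g=>⟨1,1,0⟩
  e1=⟨0,1⟩ f=>⟨0,2,3⟩ g=>⟨1,4,3⟩
  ⟦path⟧₁ = (1 1; 1 4; 0 3)
Path 2 = h;k:
  e0=⟨1,0⟩ h=>⟨4,3⟩ k=>⟨1,1,0⟩
  e1=⟨0,1⟩ h=>⟨2,0⟩ k=>⟨1,4,3⟩
  ⟦path⟧₂ = (1 1; 1 4; 0 3)
Equal? YES — commutes

Answer: COMMUTES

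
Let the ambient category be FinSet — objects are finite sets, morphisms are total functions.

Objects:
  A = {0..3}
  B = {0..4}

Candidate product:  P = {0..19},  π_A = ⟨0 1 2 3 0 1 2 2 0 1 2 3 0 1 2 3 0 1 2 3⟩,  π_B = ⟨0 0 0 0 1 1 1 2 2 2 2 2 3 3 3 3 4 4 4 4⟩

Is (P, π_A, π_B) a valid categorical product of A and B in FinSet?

|A|·|B| = 4·5 = 20;  |P| = 20
Check the pairing map k ↦ (π_A(k), π_B(k)):
  0 -> (0,0)
  1 -> (1,0)
  2 -> (2,0)
  3 -> (3,0)
  4 -> (0,1)
  5 -> (1,1)
  6 -> (2,1)
  7 -> (2,2)
  8 -> (0,2)
  9 -> (1,2)
  10 -> (2,2)  ✗ repeats pair of k=7
  11 -> (3,2)
  12 -> (0,3)
  13 -> (1,3)
  14 -> (2,3)
  15 -> (3,3)
  16 -> (0,4)
  17 -> (1,4)
  18 -> (2,4)
  19 -> (3,4)
distinct pairs in image: 19 / 20 needed
  → (2,2) hit at k=7 and k=10

Answer: NOT A VALID PRODUCT — duplicate pair at indices 10,7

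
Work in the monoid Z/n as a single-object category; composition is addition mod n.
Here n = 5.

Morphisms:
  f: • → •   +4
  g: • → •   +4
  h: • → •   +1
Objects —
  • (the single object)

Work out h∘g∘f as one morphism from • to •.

  0 +4≡4 +4≡3 +1≡4  (mod 5)
⟦path⟧: +4

Answer: +4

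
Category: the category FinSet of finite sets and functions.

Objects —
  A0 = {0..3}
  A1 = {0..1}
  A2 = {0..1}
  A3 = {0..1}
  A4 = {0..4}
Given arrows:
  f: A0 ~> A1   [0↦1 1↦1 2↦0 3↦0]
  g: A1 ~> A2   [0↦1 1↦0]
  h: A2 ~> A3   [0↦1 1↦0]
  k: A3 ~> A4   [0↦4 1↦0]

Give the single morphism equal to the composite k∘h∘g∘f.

  0 f~>1 g~>0 h~>1 k~>0
  1 f~>1 g~>0 h~>1 k~>0
  2 f~>0 g~>1 h~>0 k~>4
  3 f~>0 g~>1 h~>0 k~>4
composite: [0↦0 1↦0 2↦4 3↦4]

Answer: [0↦0 1↦0 2↦4 3↦4]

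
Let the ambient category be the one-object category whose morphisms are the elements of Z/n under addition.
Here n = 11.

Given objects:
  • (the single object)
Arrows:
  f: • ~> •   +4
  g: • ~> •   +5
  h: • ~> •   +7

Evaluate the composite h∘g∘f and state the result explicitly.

Answer: +5

Work:
  0 +4≡4 +5≡9 +7≡5  (mod 11)
⟦path⟧: +5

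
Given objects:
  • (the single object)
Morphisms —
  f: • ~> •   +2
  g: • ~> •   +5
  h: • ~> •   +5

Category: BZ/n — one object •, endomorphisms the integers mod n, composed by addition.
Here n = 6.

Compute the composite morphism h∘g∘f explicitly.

  0 +2≡2 +5≡1 +5≡0  (mod 6)
⟦path⟧: +0

Answer: +0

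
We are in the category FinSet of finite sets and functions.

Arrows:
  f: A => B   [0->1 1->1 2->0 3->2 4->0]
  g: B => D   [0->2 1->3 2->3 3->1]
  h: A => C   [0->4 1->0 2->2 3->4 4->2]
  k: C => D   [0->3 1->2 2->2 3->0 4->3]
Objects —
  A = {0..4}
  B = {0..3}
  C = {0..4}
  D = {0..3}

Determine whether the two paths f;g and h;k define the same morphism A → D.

Along f;g (path 1):
  0 f=>1 g=>3
  1 f=>1 g=>3
  2 f=>0 g=>2
  3 f=>2 g=>3
  4 f=>0 g=>2
  ⟦path⟧₁ = [0->3 1->3 2->2 3->3 4->2]
Along h;k (path 2):
  0 h=>4 k=>3
  1 h=>0 k=>3
  2 h=>2 k=>2
  3 h=>4 k=>3
  4 h=>2 k=>2
  ⟦path⟧₂ = [0->3 1->3 2->2 3->3 4->2]
Equal? YES — commutes

Answer: COMMUTES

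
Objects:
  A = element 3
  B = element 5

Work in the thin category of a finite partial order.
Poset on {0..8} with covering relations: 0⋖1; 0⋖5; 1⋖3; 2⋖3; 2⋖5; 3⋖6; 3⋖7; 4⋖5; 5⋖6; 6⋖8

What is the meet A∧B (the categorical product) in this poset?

Answer: NO MEET EXISTS

Derivation:
{x : x≤A ∧ x≤B} = {0,2}  (A=3, B=5)
  maximal lower bounds 0 and 2 are incomparable: neither 0≤2 nor 2≤0
→ no greatest lower bound exists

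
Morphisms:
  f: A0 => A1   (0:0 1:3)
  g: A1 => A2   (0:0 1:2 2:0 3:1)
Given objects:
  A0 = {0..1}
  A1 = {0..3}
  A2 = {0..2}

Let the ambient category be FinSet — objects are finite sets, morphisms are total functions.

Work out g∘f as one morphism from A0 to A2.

  0 f=>0 g=>0
  1 f=>3 g=>1
composite: (0:0 1:1)

Answer: (0:0 1:1)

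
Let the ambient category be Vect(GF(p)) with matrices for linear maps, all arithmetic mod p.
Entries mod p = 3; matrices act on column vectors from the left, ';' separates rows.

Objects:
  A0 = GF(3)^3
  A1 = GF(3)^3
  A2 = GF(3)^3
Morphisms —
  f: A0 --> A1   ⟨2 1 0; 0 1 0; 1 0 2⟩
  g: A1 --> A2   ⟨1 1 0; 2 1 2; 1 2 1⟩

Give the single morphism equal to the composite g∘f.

Answer: ⟨2 2 0; 0 0 1; 0 0 2⟩

Trace:
  e0=⟨1,0,0⟩ f-->⟨2,0,1⟩ g-->⟨2,0,0⟩
  e1=⟨0,1,0⟩ f-->⟨1,1,0⟩ g-->⟨2,0,0⟩
  e2=⟨0,0,1⟩ f-->⟨0,0,2⟩ g-->⟨0,1,2⟩
result: ⟨2 2 0; 0 0 1; 0 0 2⟩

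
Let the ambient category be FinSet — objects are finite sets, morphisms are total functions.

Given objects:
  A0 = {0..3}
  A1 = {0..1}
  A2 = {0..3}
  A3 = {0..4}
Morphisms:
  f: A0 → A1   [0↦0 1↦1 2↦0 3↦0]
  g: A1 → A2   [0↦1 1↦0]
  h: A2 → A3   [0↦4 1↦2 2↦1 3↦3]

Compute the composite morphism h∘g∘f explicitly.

Answer: [0↦2 1↦4 2↦2 3↦2]

Work:
  0 f→0 g→1 h→2
  1 f→1 g→0 h→4
  2 f→0 g→1 h→2
  3 f→0 g→1 h→2
result: [0↦2 1↦4 2↦2 3↦2]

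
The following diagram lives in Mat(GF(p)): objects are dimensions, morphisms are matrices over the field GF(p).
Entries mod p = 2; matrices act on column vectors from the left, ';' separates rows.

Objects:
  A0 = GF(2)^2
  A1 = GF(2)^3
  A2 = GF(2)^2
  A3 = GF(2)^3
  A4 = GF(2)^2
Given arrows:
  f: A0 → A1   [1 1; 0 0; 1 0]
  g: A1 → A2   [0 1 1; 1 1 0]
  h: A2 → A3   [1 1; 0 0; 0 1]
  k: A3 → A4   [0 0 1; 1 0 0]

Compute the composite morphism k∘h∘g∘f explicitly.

  e0=⟨1,0⟩ f→⟨1,0,1⟩ g→⟨1,1⟩ h→⟨0,0,1⟩ k→⟨1,0⟩
  e1=⟨0,1⟩ f→⟨1,0,0⟩ g→⟨0,1⟩ h→⟨1,0,1⟩ k→⟨1,1⟩
composite: [1 1; 0 1]

Answer: [1 1; 0 1]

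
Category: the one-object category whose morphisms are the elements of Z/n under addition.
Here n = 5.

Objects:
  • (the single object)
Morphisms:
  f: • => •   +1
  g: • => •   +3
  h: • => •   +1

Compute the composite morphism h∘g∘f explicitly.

Answer: +0

Derivation:
  0 +1≡1 +3≡4 +1≡0  (mod 5)
composite: +0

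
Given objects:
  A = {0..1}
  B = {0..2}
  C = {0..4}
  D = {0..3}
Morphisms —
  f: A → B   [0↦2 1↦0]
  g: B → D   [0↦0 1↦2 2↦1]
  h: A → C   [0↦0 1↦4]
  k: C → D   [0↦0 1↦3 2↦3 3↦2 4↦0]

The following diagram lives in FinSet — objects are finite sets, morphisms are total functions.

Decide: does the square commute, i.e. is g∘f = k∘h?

Path 1 = f;g:
  0 f→2 g→1
  1 f→0 g→0
  ⟦path⟧₁ = [0↦1 1↦0]
Path 2 = h;k:
  0 h→0 k→0
  1 h→4 k→0
  ⟦path⟧₂ = [0↦0 1↦0]
Equal? differ; not commutative

Answer: DOES NOT COMMUTE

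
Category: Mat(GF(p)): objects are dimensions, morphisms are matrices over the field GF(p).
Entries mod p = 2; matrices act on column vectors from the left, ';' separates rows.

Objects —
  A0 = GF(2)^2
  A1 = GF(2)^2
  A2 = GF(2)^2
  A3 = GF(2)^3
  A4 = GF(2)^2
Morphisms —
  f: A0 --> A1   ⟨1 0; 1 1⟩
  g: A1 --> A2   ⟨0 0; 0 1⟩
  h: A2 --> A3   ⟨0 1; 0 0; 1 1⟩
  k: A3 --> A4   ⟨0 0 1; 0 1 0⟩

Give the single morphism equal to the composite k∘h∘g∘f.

  e0=⟨1,0⟩ f-->⟨1,1⟩ g-->⟨0,1⟩ h-->⟨1,0,1⟩ k-->⟨1,0⟩
  e1=⟨0,1⟩ f-->⟨0,1⟩ g-->⟨0,1⟩ h-->⟨1,0,1⟩ k-->⟨1,0⟩
composite: ⟨1 1; 0 0⟩

Answer: ⟨1 1; 0 0⟩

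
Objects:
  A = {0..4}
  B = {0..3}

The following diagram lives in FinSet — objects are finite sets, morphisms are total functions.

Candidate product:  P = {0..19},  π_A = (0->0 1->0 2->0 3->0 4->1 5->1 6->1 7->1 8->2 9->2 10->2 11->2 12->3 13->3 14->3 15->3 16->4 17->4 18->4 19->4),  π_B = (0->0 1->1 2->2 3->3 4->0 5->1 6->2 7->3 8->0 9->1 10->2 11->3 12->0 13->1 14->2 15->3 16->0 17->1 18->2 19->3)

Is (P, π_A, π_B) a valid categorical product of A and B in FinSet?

Answer: VALID PRODUCT

Trace:
|A|·|B| = 5·4 = 20;  |P| = 20
Check the pairing map k ↦ (π_A(k), π_B(k)):
  0 -> (0,0)
  1 -> (0,1)
  2 -> (0,2)
  3 -> (0,3)
  4 -> (1,0)
  5 -> (1,1)
  6 -> (1,2)
  7 -> (1,3)
  8 -> (2,0)
  9 -> (2,1)
  10 -> (2,2)
  11 -> (2,3)
  12 -> (3,0)
  13 -> (3,1)
  14 -> (3,2)
  15 -> (3,3)
  16 -> (4,0)
  17 -> (4,1)
  18 -> (4,2)
  19 -> (4,3)
distinct pairs in image: 20 / 20 needed
  → bijection onto A×B; projections well-typed.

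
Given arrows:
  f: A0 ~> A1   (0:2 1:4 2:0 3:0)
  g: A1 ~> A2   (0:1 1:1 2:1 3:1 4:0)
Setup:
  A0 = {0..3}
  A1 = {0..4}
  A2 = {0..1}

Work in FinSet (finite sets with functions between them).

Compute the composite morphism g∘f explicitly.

  0 f~>2 g~>1
  1 f~>4 g~>0
  2 f~>0 g~>1
  3 f~>0 g~>1
result: (0:1 1:0 2:1 3:1)

Answer: (0:1 1:0 2:1 3:1)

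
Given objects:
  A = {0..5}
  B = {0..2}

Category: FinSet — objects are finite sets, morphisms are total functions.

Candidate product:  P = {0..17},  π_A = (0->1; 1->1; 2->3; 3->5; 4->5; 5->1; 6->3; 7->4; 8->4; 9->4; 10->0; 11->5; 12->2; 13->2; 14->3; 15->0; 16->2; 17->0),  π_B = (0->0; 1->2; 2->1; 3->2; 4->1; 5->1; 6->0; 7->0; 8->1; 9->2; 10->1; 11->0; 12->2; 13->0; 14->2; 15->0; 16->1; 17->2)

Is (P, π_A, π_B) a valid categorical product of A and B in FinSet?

|A|·|B| = 6·3 = 18;  |P| = 18
Check the pairing map k ↦ (π_A(k), π_B(k)):
  0 -> (1,0)
  1 -> (1,2)
  2 -> (3,1)
  3 -> (5,2)
  4 -> (5,1)
  5 -> (1,1)
  6 -> (3,0)
  7 -> (4,0)
  8 -> (4,1)
  9 -> (4,2)
  10 -> (0,1)
  11 -> (5,0)
  12 -> (2,2)
  13 -> (2,0)
  14 -> (3,2)
  15 -> (0,0)
  16 -> (2,1)
  17 -> (0,2)
distinct pairs in image: 18 / 18 needed
  → bijection onto A×B; projections well-typed.

Answer: VALID PRODUCT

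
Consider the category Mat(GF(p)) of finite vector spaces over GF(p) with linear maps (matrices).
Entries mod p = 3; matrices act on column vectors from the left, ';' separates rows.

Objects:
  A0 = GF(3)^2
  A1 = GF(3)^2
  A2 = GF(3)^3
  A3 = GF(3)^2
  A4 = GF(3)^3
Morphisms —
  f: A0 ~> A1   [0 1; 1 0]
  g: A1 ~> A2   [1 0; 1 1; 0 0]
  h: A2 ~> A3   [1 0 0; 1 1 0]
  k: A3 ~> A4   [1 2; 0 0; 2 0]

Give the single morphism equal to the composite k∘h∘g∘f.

Answer: [2 2; 0 0; 0 2]

Trace:
  e0=(1,0) f~>(0,1) g~>(0,1,0) h~>(0,1) k~>(2,0,0)
  e1=(0,1) f~>(1,0) g~>(1,1,0) h~>(1,2) k~>(2,0,2)
result: [2 2; 0 0; 0 2]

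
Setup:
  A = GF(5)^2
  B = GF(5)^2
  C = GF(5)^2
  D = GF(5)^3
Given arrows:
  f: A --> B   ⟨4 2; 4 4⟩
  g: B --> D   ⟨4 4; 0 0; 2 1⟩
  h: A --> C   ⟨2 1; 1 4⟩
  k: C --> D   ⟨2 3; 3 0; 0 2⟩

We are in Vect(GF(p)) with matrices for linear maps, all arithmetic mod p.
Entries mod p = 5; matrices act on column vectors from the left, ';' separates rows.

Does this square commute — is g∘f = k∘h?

Along f;g (path 1):
  e0=(1,0) f-->(4,4) g-->(2,0,2)
  e1=(0,1) f-->(2,4) g-->(4,0,3)
  composite₁ = ⟨2 4; 0 0; 2 3⟩
Along h;k (path 2):
  e0=(1,0) h-->(2,1) k-->(2,1,2)
  e1=(0,1) h-->(1,4) k-->(4,3,3)
  composite₂ = ⟨2 4; 1 3; 2 3⟩
Equal? differ; not commutative

Answer: DOES NOT COMMUTE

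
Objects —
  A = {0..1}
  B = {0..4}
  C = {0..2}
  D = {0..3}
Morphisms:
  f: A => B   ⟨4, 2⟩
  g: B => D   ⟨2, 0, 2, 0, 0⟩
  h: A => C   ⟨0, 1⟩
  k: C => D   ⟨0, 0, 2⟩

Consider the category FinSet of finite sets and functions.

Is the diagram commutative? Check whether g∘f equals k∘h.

1) trace f;g:
  0 f=>4 g=>0
  1 f=>2 g=>2
  ⟦path⟧₁ = ⟨0, 2⟩
2) trace h;k:
  0 h=>0 k=>0
  1 h=>1 k=>0
  ⟦path⟧₂ = ⟨0, 0⟩
Equal? differ; not commutative

Answer: DOES NOT COMMUTE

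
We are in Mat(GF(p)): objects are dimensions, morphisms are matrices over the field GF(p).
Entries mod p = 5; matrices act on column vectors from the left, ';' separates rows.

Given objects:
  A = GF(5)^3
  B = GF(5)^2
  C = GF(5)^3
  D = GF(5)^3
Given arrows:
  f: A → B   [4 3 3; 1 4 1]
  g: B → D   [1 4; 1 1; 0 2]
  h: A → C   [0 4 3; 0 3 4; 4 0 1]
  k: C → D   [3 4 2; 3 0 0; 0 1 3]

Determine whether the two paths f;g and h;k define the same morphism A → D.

Path 1 = f;g:
  e0=(1,0,0) f→(4,1) g→(3,0,2)
  e1=(0,1,0) f→(3,4) g→(4,2,3)
  e2=(0,0,1) f→(3,1) g→(2,4,2)
  composite₁ = [3 4 2; 0 2 4; 2 3 2]
Path 2 = h;k:
  e0=(1,0,0) h→(0,0,4) k→(3,0,2)
  e1=(0,1,0) h→(4,3,0) k→(4,2,3)
  e2=(0,0,1) h→(3,4,1) k→(2,4,2)
  composite₂ = [3 4 2; 0 2 4; 2 3 2]
Equal? same morphism ✓

Answer: COMMUTES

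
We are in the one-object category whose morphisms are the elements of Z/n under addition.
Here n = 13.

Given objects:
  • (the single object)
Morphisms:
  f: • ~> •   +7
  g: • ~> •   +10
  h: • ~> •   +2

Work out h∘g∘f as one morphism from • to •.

Answer: +6

Derivation:
  0 +7≡7 +10≡4 +2≡6  (mod 13)
⟦path⟧: +6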